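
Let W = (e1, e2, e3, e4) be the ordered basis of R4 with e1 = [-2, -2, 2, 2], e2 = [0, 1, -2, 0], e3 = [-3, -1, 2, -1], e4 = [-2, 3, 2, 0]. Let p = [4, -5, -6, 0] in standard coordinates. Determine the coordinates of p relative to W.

[0, 1, 0, -2]

We seek scalars with c_1 e1 + ... + c_4 e4 = p; equivalently solve M c = p where the columns of M are e1, ..., e4.
Gaussian elimination on [M | p] yields c = (0, 1, 0, -2).
Check: 0·e1 + e2 + 0·e3 - 2e4 = [4, -5, -6, 0].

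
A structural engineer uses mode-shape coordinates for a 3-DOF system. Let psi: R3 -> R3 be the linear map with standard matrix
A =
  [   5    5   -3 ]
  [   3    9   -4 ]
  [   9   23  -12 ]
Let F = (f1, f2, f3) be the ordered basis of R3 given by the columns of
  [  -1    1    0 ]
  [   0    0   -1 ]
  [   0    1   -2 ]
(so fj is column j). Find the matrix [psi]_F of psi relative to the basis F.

[[2, -3, 2], [-3, -1, 3], [3, 1, 1]]

With P the matrix whose columns are f1, ..., f3, [psi]_F = P^(-1) A P.
Column by column: psi(f1) = A f1 = (-5, -3, -9); its F-coordinates (2, -3, 3) give column 1.
Continuing for each basis vector yields [psi]_F = [[2, -3, 2], [-3, -1, 3], [3, 1, 1]].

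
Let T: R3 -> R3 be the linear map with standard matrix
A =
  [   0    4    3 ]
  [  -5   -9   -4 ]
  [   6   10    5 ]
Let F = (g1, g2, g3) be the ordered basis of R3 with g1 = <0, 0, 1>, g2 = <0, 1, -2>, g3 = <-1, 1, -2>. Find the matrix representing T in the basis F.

[[-3, -2, 2], [-1, -3, 2], [-3, 2, 2]]

With P the matrix whose columns are g1, ..., g3, [T]_F = P^(-1) A P.
Column by column: T(g1) = A g1 = <3, -4, 5>; its F-coordinates <-3, -1, -3> give column 1.
Continuing for each basis vector yields [T]_F = [[-3, -2, 2], [-1, -3, 2], [-3, 2, 2]].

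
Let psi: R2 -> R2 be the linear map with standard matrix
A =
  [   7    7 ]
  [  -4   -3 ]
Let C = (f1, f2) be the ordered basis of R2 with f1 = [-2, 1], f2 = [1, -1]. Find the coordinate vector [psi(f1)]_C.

Compute psi(f1) = A f1 = [-7, 5] in standard coordinates.
Then write this in C-coordinates: solve for y in y_1 f1 + y_2 f2 = [-7, 5].
This gives y = [2, -3], which is column 1 of [psi]_C.

[2, -3]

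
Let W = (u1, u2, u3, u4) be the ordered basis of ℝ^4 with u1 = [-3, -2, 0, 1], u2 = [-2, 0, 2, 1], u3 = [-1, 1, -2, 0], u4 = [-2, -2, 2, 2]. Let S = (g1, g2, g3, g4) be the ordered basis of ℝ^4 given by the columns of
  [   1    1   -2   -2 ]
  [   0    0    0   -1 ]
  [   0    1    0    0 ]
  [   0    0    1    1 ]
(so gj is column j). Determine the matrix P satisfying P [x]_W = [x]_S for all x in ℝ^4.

Take x = uj: its W-coordinates are the j-th standard unit vector, so P e_j — column j of P — equals [uj]_S.
u1 = -g1 + 0·g2 - g3 + 2g4, giving column 1 = [-1, 0, -1, 2]; repeating for each j gives P = [[-1, -2, 1, 0], [0, 2, -2, 2], [-1, 1, 1, 0], [2, 0, -1, 2]].

[[-1, -2, 1, 0], [0, 2, -2, 2], [-1, 1, 1, 0], [2, 0, -1, 2]]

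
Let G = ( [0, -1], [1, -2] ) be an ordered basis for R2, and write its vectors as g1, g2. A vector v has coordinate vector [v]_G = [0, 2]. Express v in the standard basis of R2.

[2, -4]

v = M [v]_G, where M has columns g1, g2.
Carrying out the matrix-vector product, v = [2, -4].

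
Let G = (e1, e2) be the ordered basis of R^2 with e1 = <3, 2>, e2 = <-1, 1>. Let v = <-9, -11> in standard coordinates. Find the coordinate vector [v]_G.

[v]_G is the unique c with M c = v, where M has columns e1, e2.
System: 3c_1 - c_2 = -9, 2c_1 + c_2 = -11; solving gives c_1 = -4, c_2 = -3.
Check: -4e1 - 3e2 = <-9, -11>.

<-4, -3>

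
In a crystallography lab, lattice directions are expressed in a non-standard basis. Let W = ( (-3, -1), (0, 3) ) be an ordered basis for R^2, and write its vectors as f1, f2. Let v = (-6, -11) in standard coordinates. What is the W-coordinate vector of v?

Write v = c_1 f1 + c_2 f2 and solve for the c_i.
System: -3c_1 + 0c_2 = -6, -c_1 + 3c_2 = -11; solving gives c_1 = 2, c_2 = -3.
Check: 2f1 - 3f2 = (-6, -11).

(2, -3)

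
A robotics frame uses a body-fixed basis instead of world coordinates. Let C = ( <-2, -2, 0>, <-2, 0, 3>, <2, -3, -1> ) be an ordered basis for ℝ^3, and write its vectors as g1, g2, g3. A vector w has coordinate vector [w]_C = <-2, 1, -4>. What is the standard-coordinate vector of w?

<-6, 16, 7>

By definition w = -2g1 + g2 - 4g3.
Summing componentwise gives <-6, 16, 7>.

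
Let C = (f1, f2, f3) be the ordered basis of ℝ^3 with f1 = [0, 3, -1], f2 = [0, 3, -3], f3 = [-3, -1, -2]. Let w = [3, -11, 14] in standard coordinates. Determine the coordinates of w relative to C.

We seek scalars with c_1 f1 + ... + c_3 f3 = w; equivalently solve M c = w where the columns of M are f1, ..., f3.
Solving this 3x3 system gives c = (0, -4, -1).
Check: 0·f1 - 4f2 - f3 = [3, -11, 14].

[0, -4, -1]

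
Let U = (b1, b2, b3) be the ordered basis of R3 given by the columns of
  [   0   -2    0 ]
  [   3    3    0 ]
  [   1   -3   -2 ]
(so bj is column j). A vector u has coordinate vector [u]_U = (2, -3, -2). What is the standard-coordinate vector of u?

(6, -3, 15)

u = M [u]_U, where M has columns b1, ..., b3.
Carrying out the matrix-vector product, u = (6, -3, 15).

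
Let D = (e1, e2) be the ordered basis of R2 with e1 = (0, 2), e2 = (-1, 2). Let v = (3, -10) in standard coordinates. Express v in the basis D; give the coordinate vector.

(-2, -3)

[v]_D is the unique c with M c = v, where M has columns e1, e2.
System: 0c_1 - c_2 = 3, 2c_1 + 2c_2 = -10; solving gives c_1 = -2, c_2 = -3.
Check: -2e1 - 3e2 = (3, -10).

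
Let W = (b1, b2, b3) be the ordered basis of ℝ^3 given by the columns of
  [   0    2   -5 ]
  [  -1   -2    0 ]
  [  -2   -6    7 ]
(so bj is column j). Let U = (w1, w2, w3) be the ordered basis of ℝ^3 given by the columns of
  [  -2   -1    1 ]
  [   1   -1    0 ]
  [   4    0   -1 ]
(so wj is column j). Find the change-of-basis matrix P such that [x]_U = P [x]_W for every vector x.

[[-1, -2, 2], [0, 0, 2], [-2, -2, 1]]

Take x = bj: its W-coordinates are the j-th standard unit vector, so P e_j — column j of P — equals [bj]_U.
b1 = -w1 + 0·w2 - 2w3, giving column 1 = [-1, 0, -2]; repeating for each j gives P = [[-1, -2, 2], [0, 0, 2], [-2, -2, 1]].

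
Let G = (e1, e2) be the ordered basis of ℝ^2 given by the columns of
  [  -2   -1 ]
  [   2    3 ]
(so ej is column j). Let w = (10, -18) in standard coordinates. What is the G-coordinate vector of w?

(-3, -4)

Write w = c_1 e1 + c_2 e2 and solve for the c_i.
System: -2c_1 - c_2 = 10, 2c_1 + 3c_2 = -18; solving gives c_1 = -3, c_2 = -4.
Check: -3e1 - 4e2 = (10, -18).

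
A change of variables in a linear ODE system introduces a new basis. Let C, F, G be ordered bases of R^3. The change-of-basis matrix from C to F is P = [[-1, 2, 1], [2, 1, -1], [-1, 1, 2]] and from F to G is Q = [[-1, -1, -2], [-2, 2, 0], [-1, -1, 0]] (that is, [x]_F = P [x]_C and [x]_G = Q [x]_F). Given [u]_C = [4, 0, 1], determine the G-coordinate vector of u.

First [u]_F = P [u]_C = [-3, 7, -2].
Then [u]_G = Q [u]_F = [0, 20, -4].

[0, 20, -4]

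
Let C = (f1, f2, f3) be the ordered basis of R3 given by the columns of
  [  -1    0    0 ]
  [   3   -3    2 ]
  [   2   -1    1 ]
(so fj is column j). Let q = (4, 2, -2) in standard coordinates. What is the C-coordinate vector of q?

Write q = c_1 f1 + ... + c_3 f3 and solve for the c_i.
Gaussian elimination on [M | q] yields c = (-4, -2, 4).
Check: -4f1 - 2f2 + 4f3 = (4, 2, -2).

(-4, -2, 4)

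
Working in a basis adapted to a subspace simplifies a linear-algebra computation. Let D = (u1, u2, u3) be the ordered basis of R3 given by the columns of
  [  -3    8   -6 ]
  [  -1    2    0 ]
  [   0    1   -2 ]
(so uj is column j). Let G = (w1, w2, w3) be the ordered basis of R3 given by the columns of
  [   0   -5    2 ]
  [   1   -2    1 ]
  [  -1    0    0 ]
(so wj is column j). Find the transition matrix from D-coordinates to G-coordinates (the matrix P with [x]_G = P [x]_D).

[[0, -1, 2], [1, -2, 2], [1, -1, 2]]

Column j of P is [uj]_G, since P maps D-coordinates to G-coordinates.
Expressing u1 in G: u1 = 0·w1 + w2 + w3, so column 1 of P is (0, 1, 1).
Doing the same for each uj gives P = [[0, -1, 2], [1, -2, 2], [1, -1, 2]].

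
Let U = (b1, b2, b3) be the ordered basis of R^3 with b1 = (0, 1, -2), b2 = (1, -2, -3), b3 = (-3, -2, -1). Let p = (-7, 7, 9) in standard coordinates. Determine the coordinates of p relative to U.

Write p = c_1 b1 + ... + c_3 b3 and solve for the c_i.
Gaussian elimination on [M | p] yields c = (1, -4, 1).
Check: b1 - 4b2 + b3 = (-7, 7, 9).

(1, -4, 1)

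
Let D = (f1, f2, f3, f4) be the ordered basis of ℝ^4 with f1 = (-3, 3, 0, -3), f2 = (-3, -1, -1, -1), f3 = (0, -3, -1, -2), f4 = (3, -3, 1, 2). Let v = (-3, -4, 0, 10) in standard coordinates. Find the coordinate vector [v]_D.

[v]_D is the unique c with M c = v, where M has columns f1, ..., f4.
Solving this 4x4 system gives c = (-2, 4, -3, 1).
Check: -2f1 + 4f2 - 3f3 + f4 = (-3, -4, 0, 10).

(-2, 4, -3, 1)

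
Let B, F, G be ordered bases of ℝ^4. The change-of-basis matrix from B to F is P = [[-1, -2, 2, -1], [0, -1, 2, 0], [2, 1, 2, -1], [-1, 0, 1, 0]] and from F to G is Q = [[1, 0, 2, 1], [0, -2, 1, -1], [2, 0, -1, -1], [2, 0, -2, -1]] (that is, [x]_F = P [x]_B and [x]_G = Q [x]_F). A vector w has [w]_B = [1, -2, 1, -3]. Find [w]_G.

First [w]_F = P [w]_B = [8, 4, 5, 0].
Then [w]_G = Q [w]_F = [18, -3, 11, 6].

[18, -3, 11, 6]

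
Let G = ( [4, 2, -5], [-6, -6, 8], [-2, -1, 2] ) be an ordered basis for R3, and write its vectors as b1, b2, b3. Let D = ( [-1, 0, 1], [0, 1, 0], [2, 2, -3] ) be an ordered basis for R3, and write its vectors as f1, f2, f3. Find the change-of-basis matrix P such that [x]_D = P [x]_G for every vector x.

[[-2, 2, 2], [0, -2, -1], [1, -2, 0]]

Take x = bj: its G-coordinates are the j-th standard unit vector, so P e_j — column j of P — equals [bj]_D.
b1 = -2f1 + 0·f2 + f3, giving column 1 = [-2, 0, 1]; repeating for each j gives P = [[-2, 2, 2], [0, -2, -1], [1, -2, 0]].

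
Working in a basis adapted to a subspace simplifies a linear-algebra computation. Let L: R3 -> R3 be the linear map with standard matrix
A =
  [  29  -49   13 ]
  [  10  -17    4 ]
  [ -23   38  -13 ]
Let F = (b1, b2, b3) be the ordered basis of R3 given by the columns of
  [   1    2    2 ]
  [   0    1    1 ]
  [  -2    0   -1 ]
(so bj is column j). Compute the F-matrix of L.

[[-1, 3, -2], [3, 1, 0], [-1, 2, -1]]

The j-th column of [L]_F is [L(bj)]_F.
L(b1) = A b1 = (3, 2, 3) = -b1 + 3b2 - b3, so column 1 is (-1, 3, -1).
Repeating for b2, b3 and assembling the columns gives [[-1, 3, -2], [3, 1, 0], [-1, 2, -1]].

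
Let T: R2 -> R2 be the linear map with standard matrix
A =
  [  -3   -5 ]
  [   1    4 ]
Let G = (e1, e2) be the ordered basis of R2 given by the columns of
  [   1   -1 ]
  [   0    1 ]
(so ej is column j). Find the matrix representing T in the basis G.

[[-2, 1], [1, 3]]

With P the matrix whose columns are e1, e2, [T]_G = P^(-1) A P.
Column by column: T(e1) = A e1 = [-3, 1]; its G-coordinates [-2, 1] give column 1.
Continuing for each basis vector yields [T]_G = [[-2, 1], [1, 3]].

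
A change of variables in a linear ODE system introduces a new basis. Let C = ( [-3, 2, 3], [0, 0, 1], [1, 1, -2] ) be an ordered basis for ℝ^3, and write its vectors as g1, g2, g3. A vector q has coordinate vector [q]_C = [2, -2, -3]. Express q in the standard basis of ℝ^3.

[-9, 1, 10]

The coordinates say q = 2g1 - 2g2 - 3g3; adding the scaled basis vectors gives [-9, 1, 10].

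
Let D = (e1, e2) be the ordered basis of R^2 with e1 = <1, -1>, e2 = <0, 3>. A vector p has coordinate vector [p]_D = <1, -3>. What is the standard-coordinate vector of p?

<1, -10>

The coordinates say p = e1 - 3e2; adding the scaled basis vectors gives <1, -10>.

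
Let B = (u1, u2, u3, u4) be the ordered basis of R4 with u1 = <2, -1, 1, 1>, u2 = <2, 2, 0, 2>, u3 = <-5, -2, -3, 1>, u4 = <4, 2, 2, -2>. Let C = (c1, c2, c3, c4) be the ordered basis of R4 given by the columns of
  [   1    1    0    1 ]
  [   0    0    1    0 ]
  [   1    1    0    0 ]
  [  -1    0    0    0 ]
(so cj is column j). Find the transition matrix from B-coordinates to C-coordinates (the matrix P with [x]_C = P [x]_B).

Let M have columns uj and N have columns cj. Then for every x, N [x]_C = x = M [x]_B, so P = N^(-1) M.
Since det N = -1, N^(-1) has integer entries; multiplying gives P = [[-1, -2, -1, 2], [2, 2, -2, 0], [-1, 2, -2, 2], [1, 2, -2, 2]].

[[-1, -2, -1, 2], [2, 2, -2, 0], [-1, 2, -2, 2], [1, 2, -2, 2]]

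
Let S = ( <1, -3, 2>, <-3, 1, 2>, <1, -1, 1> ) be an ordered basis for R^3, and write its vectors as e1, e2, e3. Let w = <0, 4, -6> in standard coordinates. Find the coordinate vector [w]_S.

We seek scalars with c_1 e1 + ... + c_3 e3 = w; equivalently solve M c = w where the columns of M are e1, ..., e3.
Gaussian elimination on [M | w] yields c = (-1, -1, -2).
Check: -e1 - e2 - 2e3 = <0, 4, -6>.

<-1, -1, -2>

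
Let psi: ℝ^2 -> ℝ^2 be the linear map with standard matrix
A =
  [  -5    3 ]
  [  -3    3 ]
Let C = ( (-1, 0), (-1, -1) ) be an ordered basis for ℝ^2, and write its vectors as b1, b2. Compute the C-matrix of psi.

[[-2, -2], [-3, 0]]

With P the matrix whose columns are b1, b2, [psi]_C = P^(-1) A P.
Column by column: psi(b1) = A b1 = (5, 3); its C-coordinates (-2, -3) give column 1.
Continuing for each basis vector yields [psi]_C = [[-2, -2], [-3, 0]].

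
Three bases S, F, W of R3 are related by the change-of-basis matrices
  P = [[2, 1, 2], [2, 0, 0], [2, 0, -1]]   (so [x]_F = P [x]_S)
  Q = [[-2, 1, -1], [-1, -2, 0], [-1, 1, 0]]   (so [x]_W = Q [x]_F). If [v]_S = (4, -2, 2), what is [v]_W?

(-18, -26, -2)

First [v]_F = P [v]_S = (10, 8, 6).
Then [v]_W = Q [v]_F = (-18, -26, -2).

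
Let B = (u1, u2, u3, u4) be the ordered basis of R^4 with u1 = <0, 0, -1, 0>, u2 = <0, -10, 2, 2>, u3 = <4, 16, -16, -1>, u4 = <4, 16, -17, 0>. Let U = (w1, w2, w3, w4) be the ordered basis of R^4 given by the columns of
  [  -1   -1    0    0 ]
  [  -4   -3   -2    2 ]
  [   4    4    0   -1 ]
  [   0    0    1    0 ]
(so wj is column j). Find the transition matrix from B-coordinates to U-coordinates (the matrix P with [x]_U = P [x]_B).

Let M have columns uj and N have columns wj. Then for every x, N [x]_U = x = M [x]_B, so P = N^(-1) M.
Since det N = -1, N^(-1) has integer entries; multiplying gives P = [[2, 2, -2, -2], [-2, -2, -2, -2], [0, 2, -1, 0], [1, -2, 0, 1]].

[[2, 2, -2, -2], [-2, -2, -2, -2], [0, 2, -1, 0], [1, -2, 0, 1]]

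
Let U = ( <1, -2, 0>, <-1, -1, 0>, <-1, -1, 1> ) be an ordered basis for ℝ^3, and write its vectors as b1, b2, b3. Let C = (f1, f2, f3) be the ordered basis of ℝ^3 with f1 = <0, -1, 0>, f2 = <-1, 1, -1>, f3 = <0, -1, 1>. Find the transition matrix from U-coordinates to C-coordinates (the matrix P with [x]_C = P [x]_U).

Column j of P is [bj]_C, since P maps U-coordinates to C-coordinates.
Expressing b1 in C: b1 = 2f1 - f2 - f3, so column 1 of P is <2, -1, -1>.
Doing the same for each bj gives P = [[2, 1, 0], [-1, 1, 1], [-1, 1, 2]].

[[2, 1, 0], [-1, 1, 1], [-1, 1, 2]]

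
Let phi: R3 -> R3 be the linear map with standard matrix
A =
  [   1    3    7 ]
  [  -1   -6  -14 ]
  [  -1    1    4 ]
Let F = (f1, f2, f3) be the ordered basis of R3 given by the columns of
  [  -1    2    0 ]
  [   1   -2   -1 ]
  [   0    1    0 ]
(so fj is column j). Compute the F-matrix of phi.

The j-th column of [phi]_F is [phi(fj)]_F.
phi(f1) = A f1 = <2, -5, 2> = 2f1 + 2f2 + 3f3, so column 1 is <2, 2, 3>.
Repeating for f2, f3 and assembling the columns gives [[2, -3, 1], [2, 0, -1], [3, 1, -3]].

[[2, -3, 1], [2, 0, -1], [3, 1, -3]]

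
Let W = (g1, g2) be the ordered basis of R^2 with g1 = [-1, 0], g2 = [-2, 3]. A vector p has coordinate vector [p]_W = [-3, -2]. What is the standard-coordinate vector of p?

By definition p = -3g1 - 2g2.
Summing componentwise gives [7, -6].

[7, -6]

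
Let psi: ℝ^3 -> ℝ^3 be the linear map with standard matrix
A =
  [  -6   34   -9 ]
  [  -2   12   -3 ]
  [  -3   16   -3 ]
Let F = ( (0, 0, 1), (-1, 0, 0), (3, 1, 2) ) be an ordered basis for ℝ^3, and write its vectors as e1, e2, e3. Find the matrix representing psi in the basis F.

[[3, -1, 1], [0, 0, 2], [-3, 2, 0]]

With P the matrix whose columns are e1, ..., e3, [psi]_F = P^(-1) A P.
Column by column: psi(e1) = A e1 = (-9, -3, -3); its F-coordinates (3, 0, -3) give column 1.
Continuing for each basis vector yields [psi]_F = [[3, -1, 1], [0, 0, 2], [-3, 2, 0]].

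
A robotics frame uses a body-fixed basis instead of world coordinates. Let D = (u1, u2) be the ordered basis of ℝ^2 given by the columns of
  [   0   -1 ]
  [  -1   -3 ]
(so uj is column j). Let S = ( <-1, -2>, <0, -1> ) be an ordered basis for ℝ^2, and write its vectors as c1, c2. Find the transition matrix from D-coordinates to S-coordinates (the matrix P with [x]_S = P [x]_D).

Take x = uj: its D-coordinates are the j-th standard unit vector, so P e_j — column j of P — equals [uj]_S.
u1 = 0·c1 + c2, giving column 1 = <0, 1>; repeating for each j gives P = [[0, 1], [1, 1]].

[[0, 1], [1, 1]]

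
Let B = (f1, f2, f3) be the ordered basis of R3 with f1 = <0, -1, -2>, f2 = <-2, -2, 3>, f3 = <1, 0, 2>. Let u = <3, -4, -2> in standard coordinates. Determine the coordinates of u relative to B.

<4, 0, 3>

We seek scalars with c_1 f1 + ... + c_3 f3 = u; equivalently solve M c = u where the columns of M are f1, ..., f3.
Solving this 3x3 system gives c = (4, 0, 3).
Check: 4f1 + 0·f2 + 3f3 = <3, -4, -2>.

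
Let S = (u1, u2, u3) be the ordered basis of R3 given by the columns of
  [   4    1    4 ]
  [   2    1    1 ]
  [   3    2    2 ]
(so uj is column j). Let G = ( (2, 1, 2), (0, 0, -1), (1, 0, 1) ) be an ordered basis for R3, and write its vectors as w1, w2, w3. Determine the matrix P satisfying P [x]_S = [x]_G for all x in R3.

[[2, 1, 1], [1, -1, 2], [0, -1, 2]]

Take x = uj: its S-coordinates are the j-th standard unit vector, so P e_j — column j of P — equals [uj]_G.
u1 = 2w1 + w2 + 0·w3, giving column 1 = (2, 1, 0); repeating for each j gives P = [[2, 1, 1], [1, -1, 2], [0, -1, 2]].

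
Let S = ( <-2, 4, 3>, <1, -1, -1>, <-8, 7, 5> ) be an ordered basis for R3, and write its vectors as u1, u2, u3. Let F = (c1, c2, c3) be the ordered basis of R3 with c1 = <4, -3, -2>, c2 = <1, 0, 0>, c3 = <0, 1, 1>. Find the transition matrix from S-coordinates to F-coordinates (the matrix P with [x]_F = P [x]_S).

[[-1, 0, -2], [2, 1, 0], [1, -1, 1]]

Column j of P is [uj]_F, since P maps S-coordinates to F-coordinates.
Expressing u1 in F: u1 = -c1 + 2c2 + c3, so column 1 of P is <-1, 2, 1>.
Doing the same for each uj gives P = [[-1, 0, -2], [2, 1, 0], [1, -1, 1]].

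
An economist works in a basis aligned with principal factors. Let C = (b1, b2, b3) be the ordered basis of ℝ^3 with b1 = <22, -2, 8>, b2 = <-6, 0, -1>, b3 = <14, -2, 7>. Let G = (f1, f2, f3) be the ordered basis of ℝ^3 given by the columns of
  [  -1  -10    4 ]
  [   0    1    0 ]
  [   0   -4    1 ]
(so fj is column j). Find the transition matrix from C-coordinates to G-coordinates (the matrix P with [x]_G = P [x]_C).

Column j of P is [bj]_G, since P maps C-coordinates to G-coordinates.
Expressing b1 in G: b1 = -2f1 - 2f2 + 0·f3, so column 1 of P is <-2, -2, 0>.
Doing the same for each bj gives P = [[-2, 2, 2], [-2, 0, -2], [0, -1, -1]].

[[-2, 2, 2], [-2, 0, -2], [0, -1, -1]]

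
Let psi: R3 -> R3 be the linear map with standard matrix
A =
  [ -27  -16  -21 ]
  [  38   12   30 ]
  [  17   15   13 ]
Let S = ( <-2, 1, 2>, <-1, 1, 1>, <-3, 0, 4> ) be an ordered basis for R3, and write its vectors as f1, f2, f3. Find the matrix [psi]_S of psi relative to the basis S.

The j-th column of [psi]_S is [psi(fj)]_S.
psi(f1) = A f1 = <-4, -4, 7> = -f1 - 3f2 + 3f3, so column 1 is <-1, -3, 3>.
Repeating for f2, f3 and assembling the columns gives [[-1, 3, 3], [-3, 1, 3], [3, 1, -2]].

[[-1, 3, 3], [-3, 1, 3], [3, 1, -2]]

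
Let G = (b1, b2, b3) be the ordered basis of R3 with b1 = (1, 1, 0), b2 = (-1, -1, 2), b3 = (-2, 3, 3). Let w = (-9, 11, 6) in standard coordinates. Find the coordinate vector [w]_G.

(-4, -3, 4)

Write w = c_1 b1 + ... + c_3 b3 and solve for the c_i.
Solving this 3x3 system gives c = (-4, -3, 4).
Check: -4b1 - 3b2 + 4b3 = (-9, 11, 6).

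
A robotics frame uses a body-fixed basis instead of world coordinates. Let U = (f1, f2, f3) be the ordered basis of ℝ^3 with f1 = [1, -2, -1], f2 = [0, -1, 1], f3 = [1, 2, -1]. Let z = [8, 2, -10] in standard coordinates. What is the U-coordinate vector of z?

[4, -2, 4]

We seek scalars with c_1 f1 + ... + c_3 f3 = z; equivalently solve M c = z where the columns of M are f1, ..., f3.
Row-reducing the augmented matrix [M | z] gives c = (4, -2, 4).
Check: 4f1 - 2f2 + 4f3 = [8, 2, -10].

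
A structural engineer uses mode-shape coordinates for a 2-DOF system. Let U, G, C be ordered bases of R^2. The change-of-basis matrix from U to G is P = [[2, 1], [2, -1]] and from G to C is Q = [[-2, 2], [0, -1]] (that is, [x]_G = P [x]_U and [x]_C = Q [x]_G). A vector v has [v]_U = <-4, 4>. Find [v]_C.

First [v]_G = P [v]_U = <-4, -12>.
Then [v]_C = Q [v]_G = <-16, 12>.

<-16, 12>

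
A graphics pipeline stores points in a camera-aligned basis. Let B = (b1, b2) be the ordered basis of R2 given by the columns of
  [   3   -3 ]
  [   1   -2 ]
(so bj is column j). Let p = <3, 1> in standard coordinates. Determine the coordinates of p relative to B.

<1, 0>

Write p = c_1 b1 + c_2 b2 and solve for the c_i.
System: 3c_1 - 3c_2 = 3, c_1 - 2c_2 = 1; solving gives c_1 = 1, c_2 = 0.
Check: b1 + 0·b2 = <3, 1>.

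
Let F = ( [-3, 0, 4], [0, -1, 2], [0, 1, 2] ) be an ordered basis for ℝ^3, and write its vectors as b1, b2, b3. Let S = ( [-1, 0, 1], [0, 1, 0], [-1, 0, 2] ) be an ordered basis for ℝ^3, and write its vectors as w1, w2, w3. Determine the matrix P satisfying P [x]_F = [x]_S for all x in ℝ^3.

Take x = bj: its F-coordinates are the j-th standard unit vector, so P e_j — column j of P — equals [bj]_S.
b1 = 2w1 + 0·w2 + w3, giving column 1 = [2, 0, 1]; repeating for each j gives P = [[2, -2, -2], [0, -1, 1], [1, 2, 2]].

[[2, -2, -2], [0, -1, 1], [1, 2, 2]]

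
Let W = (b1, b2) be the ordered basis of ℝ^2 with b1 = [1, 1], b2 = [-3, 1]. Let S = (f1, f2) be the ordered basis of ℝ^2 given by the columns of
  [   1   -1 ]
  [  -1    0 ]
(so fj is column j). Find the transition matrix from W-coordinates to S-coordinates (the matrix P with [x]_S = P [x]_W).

Take x = bj: its W-coordinates are the j-th standard unit vector, so P e_j — column j of P — equals [bj]_S.
b1 = -f1 - 2f2, giving column 1 = [-1, -2]; repeating for each j gives P = [[-1, -1], [-2, 2]].

[[-1, -1], [-2, 2]]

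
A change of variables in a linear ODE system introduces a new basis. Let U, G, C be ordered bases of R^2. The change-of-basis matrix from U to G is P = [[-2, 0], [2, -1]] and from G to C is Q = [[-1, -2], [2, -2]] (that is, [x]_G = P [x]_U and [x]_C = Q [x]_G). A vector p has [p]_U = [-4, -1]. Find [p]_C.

[6, 30]

Composing the changes, [p]_C = Q P [p]_U.
Q P = [[-2, 2], [-8, 2]]; applying this to [-4, -1] gives [6, 30].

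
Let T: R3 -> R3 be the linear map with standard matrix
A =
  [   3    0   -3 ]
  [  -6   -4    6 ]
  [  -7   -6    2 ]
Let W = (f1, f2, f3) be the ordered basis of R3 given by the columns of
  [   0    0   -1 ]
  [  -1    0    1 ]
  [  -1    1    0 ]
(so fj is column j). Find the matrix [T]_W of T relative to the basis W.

With P the matrix whose columns are f1, ..., f3, [T]_W = P^(-1) A P.
Column by column: T(f1) = A f1 = [3, -2, 4]; its W-coordinates [-1, 3, -3] give column 1.
Continuing for each basis vector yields [T]_W = [[-1, -3, 1], [3, -1, 2], [-3, 3, 3]].

[[-1, -3, 1], [3, -1, 2], [-3, 3, 3]]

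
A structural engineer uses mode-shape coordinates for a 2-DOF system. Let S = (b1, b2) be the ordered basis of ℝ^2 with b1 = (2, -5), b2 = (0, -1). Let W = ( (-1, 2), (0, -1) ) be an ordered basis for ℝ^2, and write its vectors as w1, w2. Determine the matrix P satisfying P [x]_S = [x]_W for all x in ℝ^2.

Take x = bj: its S-coordinates are the j-th standard unit vector, so P e_j — column j of P — equals [bj]_W.
b1 = -2w1 + w2, giving column 1 = (-2, 1); repeating for each j gives P = [[-2, 0], [1, 1]].

[[-2, 0], [1, 1]]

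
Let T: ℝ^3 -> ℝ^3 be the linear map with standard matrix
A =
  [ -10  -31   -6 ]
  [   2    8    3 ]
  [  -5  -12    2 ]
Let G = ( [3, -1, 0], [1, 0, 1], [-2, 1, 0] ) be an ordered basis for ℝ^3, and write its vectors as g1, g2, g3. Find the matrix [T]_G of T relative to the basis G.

The j-th column of [T]_G is [T(gj)]_G.
T(g1) = A g1 = [1, -2, -3] = 0·g1 - 3g2 - 2g3, so column 1 is [0, -3, -2].
Repeating for g2, g3 and assembling the columns gives [[0, -3, -1], [-3, -3, -2], [-2, 2, 3]].

[[0, -3, -1], [-3, -3, -2], [-2, 2, 3]]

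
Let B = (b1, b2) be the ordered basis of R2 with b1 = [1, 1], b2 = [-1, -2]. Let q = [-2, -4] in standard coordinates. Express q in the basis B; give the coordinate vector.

[0, 2]

Write q = c_1 b1 + c_2 b2 and solve for the c_i.
System: c_1 - c_2 = -2, c_1 - 2c_2 = -4; solving gives c_1 = 0, c_2 = 2.
Check: 0·b1 + 2b2 = [-2, -4].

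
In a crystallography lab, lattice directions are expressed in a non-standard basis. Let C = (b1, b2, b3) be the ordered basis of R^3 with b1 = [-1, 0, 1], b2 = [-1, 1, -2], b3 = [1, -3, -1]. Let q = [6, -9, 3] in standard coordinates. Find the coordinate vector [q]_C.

[q]_C is the unique c with M c = q, where M has columns b1, ..., b3.
Gaussian elimination on [M | q] yields c = (-1, -3, 2).
Check: -b1 - 3b2 + 2b3 = [6, -9, 3].

[-1, -3, 2]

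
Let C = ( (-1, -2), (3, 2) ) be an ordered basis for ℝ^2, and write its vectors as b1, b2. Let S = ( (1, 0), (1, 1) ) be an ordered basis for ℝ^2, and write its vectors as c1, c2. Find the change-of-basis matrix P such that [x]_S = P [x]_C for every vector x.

Take x = bj: its C-coordinates are the j-th standard unit vector, so P e_j — column j of P — equals [bj]_S.
b1 = c1 - 2c2, giving column 1 = (1, -2); repeating for each j gives P = [[1, 1], [-2, 2]].

[[1, 1], [-2, 2]]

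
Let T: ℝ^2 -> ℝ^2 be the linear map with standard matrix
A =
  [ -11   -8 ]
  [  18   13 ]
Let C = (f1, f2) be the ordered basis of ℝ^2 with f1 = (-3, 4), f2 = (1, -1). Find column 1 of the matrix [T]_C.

(-1, -2)

Column 1 of [T]_C is the C-coordinate vector of T(f1).
In standard coordinates T(f1) = A f1 = (1, -2).
Converting to C: (1, -2) = -f1 - 2f2, so the coordinate vector is (-1, -2).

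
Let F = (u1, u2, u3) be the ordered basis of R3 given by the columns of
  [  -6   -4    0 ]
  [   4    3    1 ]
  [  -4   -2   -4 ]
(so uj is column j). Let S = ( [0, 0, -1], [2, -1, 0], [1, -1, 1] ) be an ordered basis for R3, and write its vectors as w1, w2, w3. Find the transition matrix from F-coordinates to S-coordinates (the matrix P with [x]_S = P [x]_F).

Column j of P is [uj]_S, since P maps F-coordinates to S-coordinates.
Expressing u1 in S: u1 = 2w1 - 2w2 - 2w3, so column 1 of P is [2, -2, -2].
Doing the same for each uj gives P = [[2, 0, 2], [-2, -1, 1], [-2, -2, -2]].

[[2, 0, 2], [-2, -1, 1], [-2, -2, -2]]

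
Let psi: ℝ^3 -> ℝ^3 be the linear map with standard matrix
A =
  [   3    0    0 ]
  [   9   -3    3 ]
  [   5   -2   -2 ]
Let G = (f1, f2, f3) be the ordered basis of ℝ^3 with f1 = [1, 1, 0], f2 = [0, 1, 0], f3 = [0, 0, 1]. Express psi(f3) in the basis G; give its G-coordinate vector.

Compute psi(f3) = A f3 = [0, 3, -2] in standard coordinates.
Then write this in G-coordinates: solve for y in y_1 f1 + ... + y_3 f3 = [0, 3, -2].
This gives y = [0, 3, -2], which is column 3 of [psi]_G.

[0, 3, -2]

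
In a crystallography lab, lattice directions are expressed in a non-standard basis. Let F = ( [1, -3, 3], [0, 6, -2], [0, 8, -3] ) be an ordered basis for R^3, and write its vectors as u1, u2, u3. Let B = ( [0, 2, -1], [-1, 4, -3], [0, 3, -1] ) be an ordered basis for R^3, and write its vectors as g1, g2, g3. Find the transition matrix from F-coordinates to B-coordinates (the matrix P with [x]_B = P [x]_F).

[[-1, 0, 1], [-1, 0, 0], [1, 2, 2]]

Column j of P is [uj]_B, since P maps F-coordinates to B-coordinates.
Expressing u1 in B: u1 = -g1 - g2 + g3, so column 1 of P is [-1, -1, 1].
Doing the same for each uj gives P = [[-1, 0, 1], [-1, 0, 0], [1, 2, 2]].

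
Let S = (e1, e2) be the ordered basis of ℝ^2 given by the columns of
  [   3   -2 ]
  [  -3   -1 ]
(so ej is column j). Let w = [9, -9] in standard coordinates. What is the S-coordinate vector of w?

[3, 0]

Write w = c_1 e1 + c_2 e2 and solve for the c_i.
System: 3c_1 - 2c_2 = 9, -3c_1 - c_2 = -9; solving gives c_1 = 3, c_2 = 0.
Check: 3e1 + 0·e2 = [9, -9].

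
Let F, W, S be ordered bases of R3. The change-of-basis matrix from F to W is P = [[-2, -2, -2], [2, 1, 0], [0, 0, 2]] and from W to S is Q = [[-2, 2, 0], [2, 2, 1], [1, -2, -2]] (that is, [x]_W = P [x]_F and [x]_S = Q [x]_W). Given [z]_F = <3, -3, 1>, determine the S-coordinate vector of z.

<10, 4, -12>

Composing the changes, [z]_S = Q P [z]_F.
Q P = [[8, 6, 4], [0, -2, -2], [-6, -4, -6]]; applying this to <3, -3, 1> gives <10, 4, -12>.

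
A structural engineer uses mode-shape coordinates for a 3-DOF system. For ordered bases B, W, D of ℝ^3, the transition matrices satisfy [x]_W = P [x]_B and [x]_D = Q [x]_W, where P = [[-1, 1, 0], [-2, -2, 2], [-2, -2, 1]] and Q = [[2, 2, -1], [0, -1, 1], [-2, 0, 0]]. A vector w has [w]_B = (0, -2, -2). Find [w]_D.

(-6, 2, 4)

Apply P to get W-coordinates (-2, 0, 2), then Q to get D-coordinates.
The result is [w]_D = (-6, 2, 4).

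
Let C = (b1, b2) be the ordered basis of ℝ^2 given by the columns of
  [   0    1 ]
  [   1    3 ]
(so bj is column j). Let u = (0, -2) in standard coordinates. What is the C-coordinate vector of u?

(-2, 0)

[u]_C is the unique c with M c = u, where M has columns b1, b2.
System: 0c_1 + c_2 = 0, c_1 + 3c_2 = -2; solving gives c_1 = -2, c_2 = 0.
Check: -2b1 + 0·b2 = (0, -2).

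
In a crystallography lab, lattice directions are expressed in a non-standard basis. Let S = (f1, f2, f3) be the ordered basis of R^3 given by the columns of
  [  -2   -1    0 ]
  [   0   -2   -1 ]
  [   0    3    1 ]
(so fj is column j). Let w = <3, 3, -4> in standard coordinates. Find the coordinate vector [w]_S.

Write w = c_1 f1 + ... + c_3 f3 and solve for the c_i.
Row-reducing the augmented matrix [M | w] gives c = (-1, -1, -1).
Check: -f1 - f2 - f3 = <3, 3, -4>.

<-1, -1, -1>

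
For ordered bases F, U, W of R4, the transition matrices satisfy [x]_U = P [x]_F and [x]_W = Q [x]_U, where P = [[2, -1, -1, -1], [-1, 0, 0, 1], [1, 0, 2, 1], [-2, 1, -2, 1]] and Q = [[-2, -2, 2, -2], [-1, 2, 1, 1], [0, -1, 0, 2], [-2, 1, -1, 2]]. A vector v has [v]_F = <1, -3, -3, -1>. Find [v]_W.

Composing the changes, [v]_W = Q P [v]_F.
Q P = [[4, 0, 10, 0], [-5, 2, 1, 5], [-3, 2, -4, 1], [-10, 4, -4, 4]]; applying this to <1, -3, -3, -1> gives <-26, -19, 2, -14>.

<-26, -19, 2, -14>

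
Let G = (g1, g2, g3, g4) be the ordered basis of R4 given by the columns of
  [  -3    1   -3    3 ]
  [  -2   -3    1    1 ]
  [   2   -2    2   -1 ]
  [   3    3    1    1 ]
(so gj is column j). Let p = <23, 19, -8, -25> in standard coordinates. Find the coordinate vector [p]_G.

<-4, -4, -3, 2>

[p]_G is the unique c with M c = p, where M has columns g1, ..., g4.
Gaussian elimination on [M | p] yields c = (-4, -4, -3, 2).
Check: -4g1 - 4g2 - 3g3 + 2g4 = <23, 19, -8, -25>.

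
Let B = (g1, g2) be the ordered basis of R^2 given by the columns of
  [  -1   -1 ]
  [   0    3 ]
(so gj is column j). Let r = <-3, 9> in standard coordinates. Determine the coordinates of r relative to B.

We seek scalars with c_1 g1 + c_2 g2 = r; equivalently solve M c = r where the columns of M are g1, g2.
System: -c_1 - c_2 = -3, 0c_1 + 3c_2 = 9; solving gives c_1 = 0, c_2 = 3.
Check: 0·g1 + 3g2 = <-3, 9>.

<0, 3>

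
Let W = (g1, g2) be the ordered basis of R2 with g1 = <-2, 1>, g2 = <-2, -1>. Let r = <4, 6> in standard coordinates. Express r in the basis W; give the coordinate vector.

<2, -4>

[r]_W is the unique c with M c = r, where M has columns g1, g2.
System: -2c_1 - 2c_2 = 4, c_1 - c_2 = 6; solving gives c_1 = 2, c_2 = -4.
Check: 2g1 - 4g2 = <4, 6>.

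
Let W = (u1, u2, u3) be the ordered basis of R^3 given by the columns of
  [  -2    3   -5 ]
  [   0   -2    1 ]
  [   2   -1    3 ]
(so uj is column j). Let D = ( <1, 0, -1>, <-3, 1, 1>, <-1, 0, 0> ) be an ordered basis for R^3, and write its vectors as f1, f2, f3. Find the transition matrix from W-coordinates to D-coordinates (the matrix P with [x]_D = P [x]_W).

Column j of P is [uj]_D, since P maps W-coordinates to D-coordinates.
Expressing u1 in D: u1 = -2f1 + 0·f2 + 0·f3, so column 1 of P is <-2, 0, 0>.
Doing the same for each uj gives P = [[-2, -1, -2], [0, -2, 1], [0, 2, 0]].

[[-2, -1, -2], [0, -2, 1], [0, 2, 0]]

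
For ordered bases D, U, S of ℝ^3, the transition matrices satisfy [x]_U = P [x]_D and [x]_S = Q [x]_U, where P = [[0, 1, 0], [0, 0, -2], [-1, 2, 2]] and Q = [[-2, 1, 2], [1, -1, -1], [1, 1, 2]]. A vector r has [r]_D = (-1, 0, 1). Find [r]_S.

Apply P to get U-coordinates (0, -2, 3), then Q to get S-coordinates.
The result is [r]_S = (4, -1, 4).

(4, -1, 4)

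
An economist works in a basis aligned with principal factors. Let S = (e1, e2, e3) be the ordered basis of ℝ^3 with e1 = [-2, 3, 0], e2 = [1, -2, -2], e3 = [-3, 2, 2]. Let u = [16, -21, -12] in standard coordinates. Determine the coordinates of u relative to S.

[-3, 4, -2]

[u]_S is the unique c with M c = u, where M has columns e1, ..., e3.
Row-reducing the augmented matrix [M | u] gives c = (-3, 4, -2).
Check: -3e1 + 4e2 - 2e3 = [16, -21, -12].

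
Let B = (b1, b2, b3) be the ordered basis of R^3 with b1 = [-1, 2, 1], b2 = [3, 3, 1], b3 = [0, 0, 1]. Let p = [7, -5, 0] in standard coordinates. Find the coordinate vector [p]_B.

Write p = c_1 b1 + ... + c_3 b3 and solve for the c_i.
Row-reducing the augmented matrix [M | p] gives c = (-4, 1, 3).
Check: -4b1 + b2 + 3b3 = [7, -5, 0].

[-4, 1, 3]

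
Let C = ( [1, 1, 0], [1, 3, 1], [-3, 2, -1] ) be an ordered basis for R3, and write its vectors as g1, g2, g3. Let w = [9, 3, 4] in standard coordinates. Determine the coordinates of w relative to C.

We seek scalars with c_1 g1 + ... + c_3 g3 = w; equivalently solve M c = w where the columns of M are g1, ..., g3.
Gaussian elimination on [M | w] yields c = (1, 2, -2).
Check: g1 + 2g2 - 2g3 = [9, 3, 4].

[1, 2, -2]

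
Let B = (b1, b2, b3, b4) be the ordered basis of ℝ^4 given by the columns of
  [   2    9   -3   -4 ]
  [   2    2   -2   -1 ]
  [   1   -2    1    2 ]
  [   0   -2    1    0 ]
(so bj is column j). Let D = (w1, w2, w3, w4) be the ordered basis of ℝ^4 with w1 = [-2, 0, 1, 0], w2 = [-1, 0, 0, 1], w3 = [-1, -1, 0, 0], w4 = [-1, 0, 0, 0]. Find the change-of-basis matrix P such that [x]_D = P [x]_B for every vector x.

[[1, -2, 1, 2], [0, -2, 1, 0], [-2, -2, 2, 1], [-2, -1, -2, -1]]

Column j of P is [bj]_D, since P maps B-coordinates to D-coordinates.
Expressing b1 in D: b1 = w1 + 0·w2 - 2w3 - 2w4, so column 1 of P is [1, 0, -2, -2].
Doing the same for each bj gives P = [[1, -2, 1, 2], [0, -2, 1, 0], [-2, -2, 2, 1], [-2, -1, -2, -1]].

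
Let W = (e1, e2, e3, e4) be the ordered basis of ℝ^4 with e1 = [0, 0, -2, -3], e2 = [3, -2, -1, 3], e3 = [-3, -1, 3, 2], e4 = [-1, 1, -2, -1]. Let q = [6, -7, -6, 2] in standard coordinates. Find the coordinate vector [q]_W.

[3, 3, 1, 0]

[q]_W is the unique c with M c = q, where M has columns e1, ..., e4.
Solving this 4x4 system gives c = (3, 3, 1, 0).
Check: 3e1 + 3e2 + e3 + 0·e4 = [6, -7, -6, 2].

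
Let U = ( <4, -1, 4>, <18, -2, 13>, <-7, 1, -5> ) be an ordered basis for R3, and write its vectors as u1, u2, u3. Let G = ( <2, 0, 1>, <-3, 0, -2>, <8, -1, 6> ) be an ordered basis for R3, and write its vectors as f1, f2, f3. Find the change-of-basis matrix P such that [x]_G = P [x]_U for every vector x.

[[-2, 1, -1], [0, 0, -1], [1, 2, -1]]

Take x = uj: its U-coordinates are the j-th standard unit vector, so P e_j — column j of P — equals [uj]_G.
u1 = -2f1 + 0·f2 + f3, giving column 1 = <-2, 0, 1>; repeating for each j gives P = [[-2, 1, -1], [0, 0, -1], [1, 2, -1]].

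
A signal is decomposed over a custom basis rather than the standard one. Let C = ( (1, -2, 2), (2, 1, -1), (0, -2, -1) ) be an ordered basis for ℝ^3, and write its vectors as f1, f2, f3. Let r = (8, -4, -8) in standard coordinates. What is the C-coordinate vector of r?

(0, 4, 4)

We seek scalars with c_1 f1 + ... + c_3 f3 = r; equivalently solve M c = r where the columns of M are f1, ..., f3.
Gaussian elimination on [M | r] yields c = (0, 4, 4).
Check: 0·f1 + 4f2 + 4f3 = (8, -4, -8).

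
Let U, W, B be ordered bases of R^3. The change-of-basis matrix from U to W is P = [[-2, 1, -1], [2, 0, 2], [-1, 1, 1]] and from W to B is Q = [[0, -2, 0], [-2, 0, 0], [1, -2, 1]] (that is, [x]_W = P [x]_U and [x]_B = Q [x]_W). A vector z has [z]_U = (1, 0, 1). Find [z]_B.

Apply P to get W-coordinates (-3, 4, 0), then Q to get B-coordinates.
The result is [z]_B = (-8, 6, -11).

(-8, 6, -11)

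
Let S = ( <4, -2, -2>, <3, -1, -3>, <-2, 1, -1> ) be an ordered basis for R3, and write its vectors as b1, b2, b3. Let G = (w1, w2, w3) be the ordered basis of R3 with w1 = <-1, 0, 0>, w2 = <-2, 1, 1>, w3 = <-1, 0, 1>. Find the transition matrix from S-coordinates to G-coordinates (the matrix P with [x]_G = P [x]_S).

[[0, 1, 2], [-2, -1, 1], [0, -2, -2]]

Take x = bj: its S-coordinates are the j-th standard unit vector, so P e_j — column j of P — equals [bj]_G.
b1 = 0·w1 - 2w2 + 0·w3, giving column 1 = <0, -2, 0>; repeating for each j gives P = [[0, 1, 2], [-2, -1, 1], [0, -2, -2]].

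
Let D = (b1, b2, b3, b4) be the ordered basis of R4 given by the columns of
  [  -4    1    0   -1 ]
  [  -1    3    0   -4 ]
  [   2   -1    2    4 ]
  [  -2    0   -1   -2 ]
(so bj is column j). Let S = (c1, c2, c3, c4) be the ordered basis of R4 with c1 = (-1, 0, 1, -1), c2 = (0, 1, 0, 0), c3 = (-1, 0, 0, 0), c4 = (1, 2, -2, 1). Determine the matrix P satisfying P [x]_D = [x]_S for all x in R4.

[[2, 1, 0, 0], [-1, 1, 2, 0], [2, -1, -1, -1], [0, 1, -1, -2]]

Let M have columns bj and N have columns cj. Then for every x, N [x]_S = x = M [x]_D, so P = N^(-1) M.
Since det N = -1, N^(-1) has integer entries; multiplying gives P = [[2, 1, 0, 0], [-1, 1, 2, 0], [2, -1, -1, -1], [0, 1, -1, -2]].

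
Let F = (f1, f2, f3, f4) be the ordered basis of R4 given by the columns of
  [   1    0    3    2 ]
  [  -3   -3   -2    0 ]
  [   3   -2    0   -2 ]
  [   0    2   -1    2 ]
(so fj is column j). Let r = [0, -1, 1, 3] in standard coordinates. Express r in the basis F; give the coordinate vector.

We seek scalars with c_1 f1 + ... + c_4 f4 = r; equivalently solve M c = r where the columns of M are f1, ..., f4.
Gaussian elimination on [M | r] yields c = (1, 0, -1, 1).
Check: f1 + 0·f2 - f3 + f4 = [0, -1, 1, 3].

[1, 0, -1, 1]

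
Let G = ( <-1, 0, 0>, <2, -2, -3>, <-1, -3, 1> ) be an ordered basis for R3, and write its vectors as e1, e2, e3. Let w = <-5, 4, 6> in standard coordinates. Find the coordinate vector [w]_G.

<1, -2, 0>

We seek scalars with c_1 e1 + ... + c_3 e3 = w; equivalently solve M c = w where the columns of M are e1, ..., e3.
Gaussian elimination on [M | w] yields c = (1, -2, 0).
Check: e1 - 2e2 + 0·e3 = <-5, 4, 6>.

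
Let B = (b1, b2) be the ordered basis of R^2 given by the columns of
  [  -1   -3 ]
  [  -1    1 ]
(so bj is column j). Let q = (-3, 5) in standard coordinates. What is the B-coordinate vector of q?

(-3, 2)

We seek scalars with c_1 b1 + c_2 b2 = q; equivalently solve M c = q where the columns of M are b1, b2.
System: -c_1 - 3c_2 = -3, -c_1 + c_2 = 5; solving gives c_1 = -3, c_2 = 2.
Check: -3b1 + 2b2 = (-3, 5).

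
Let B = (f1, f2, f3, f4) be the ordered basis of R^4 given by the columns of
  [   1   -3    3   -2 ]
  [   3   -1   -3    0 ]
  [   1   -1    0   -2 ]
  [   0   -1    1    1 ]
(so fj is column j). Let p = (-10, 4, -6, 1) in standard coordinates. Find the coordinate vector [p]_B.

(2, 2, 0, 3)

[p]_B is the unique c with M c = p, where M has columns f1, ..., f4.
Gaussian elimination on [M | p] yields c = (2, 2, 0, 3).
Check: 2f1 + 2f2 + 0·f3 + 3f4 = (-10, 4, -6, 1).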